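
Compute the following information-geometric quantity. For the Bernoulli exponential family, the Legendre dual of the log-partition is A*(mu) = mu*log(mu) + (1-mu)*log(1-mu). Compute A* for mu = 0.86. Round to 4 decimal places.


Legendre transform for Bernoulli:
A*(mu) = mu*log(mu) + (1-mu)*log(1-mu).
mu = 0.86, 1-mu = 0.14.
mu*log(mu) = 0.86*log(0.86) = -0.129708.
(1-mu)*log(1-mu) = 0.14*log(0.14) = -0.275256.
A* = -0.129708 + -0.275256 = -0.4050

-0.4050


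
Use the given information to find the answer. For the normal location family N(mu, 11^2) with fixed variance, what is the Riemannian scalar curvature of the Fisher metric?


This family has a single free parameter, so its statistical manifold
is 1-dimensional. The Riemann curvature tensor of any 1-dimensional
Riemannian manifold vanishes identically, so R = 0.

0


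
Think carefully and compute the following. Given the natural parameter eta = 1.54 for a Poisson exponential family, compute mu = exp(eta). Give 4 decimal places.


Expectation parameter for Poisson exponential family:
mu = exp(eta).
eta = 1.54.
mu = exp(1.54) = 4.6646

4.6646


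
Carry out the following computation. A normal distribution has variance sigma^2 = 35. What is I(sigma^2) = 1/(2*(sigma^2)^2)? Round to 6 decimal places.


Fisher information for variance: I(sigma^2) = 1/(2*sigma^4).
sigma^2 = 35, so sigma^4 = 1225.
I = 1/(2*1225) = 1/2450 = 0.000408

0.000408


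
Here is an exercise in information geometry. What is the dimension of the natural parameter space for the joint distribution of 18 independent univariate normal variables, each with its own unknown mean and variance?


Exponential family dimension calculation:
Each univariate normal has two natural parameters (mu/sigma^2 and -1/(2 sigma^2)).
With 18 independent components, dim = 2 * 18 = 36.

36


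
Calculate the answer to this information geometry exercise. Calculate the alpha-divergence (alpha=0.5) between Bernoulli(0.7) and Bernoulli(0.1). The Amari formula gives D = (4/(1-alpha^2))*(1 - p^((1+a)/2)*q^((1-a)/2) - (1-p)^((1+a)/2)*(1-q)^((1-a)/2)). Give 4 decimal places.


Amari alpha-divergence:
D = (4/(1-alpha^2))*(1 - p^((1+a)/2)*q^((1-a)/2) - (1-p)^((1+a)/2)*(1-q)^((1-a)/2)).
alpha = 0.5, p = 0.7, q = 0.1.
e1 = (1+alpha)/2 = 0.75, e2 = (1-alpha)/2 = 0.25.
t1 = p^e1 * q^e2 = 0.7^0.75 * 0.1^0.25 = 0.430352.
t2 = (1-p)^e1 * (1-q)^e2 = 0.3^0.75 * 0.9^0.25 = 0.394822.
4/(1-alpha^2) = 5.333333.
D = 5.333333*(1 - 0.430352 - 0.394822) = 0.9324

0.9324


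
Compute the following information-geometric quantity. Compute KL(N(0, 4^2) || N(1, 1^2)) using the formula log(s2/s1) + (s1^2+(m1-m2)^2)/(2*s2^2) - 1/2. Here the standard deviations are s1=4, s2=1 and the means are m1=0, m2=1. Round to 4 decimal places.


KL divergence between normal distributions:
KL = log(s2/s1) + (s1^2 + (m1-m2)^2)/(2*s2^2) - 1/2.
log(1/4) = -1.386294.
(4^2 + (0-1)^2)/(2*1^2) = (16 + 1)/2 = 8.5.
KL = -1.386294 + 8.5 - 0.5 = 6.6137

6.6137


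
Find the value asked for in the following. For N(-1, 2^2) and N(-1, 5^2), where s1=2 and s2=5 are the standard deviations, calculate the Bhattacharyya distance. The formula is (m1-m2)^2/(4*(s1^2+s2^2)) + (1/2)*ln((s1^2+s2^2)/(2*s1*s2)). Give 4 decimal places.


Bhattacharyya distance between two Gaussians:
DB = (m1-m2)^2/(4*(s1^2+s2^2)) + (1/2)*ln((s1^2+s2^2)/(2*s1*s2)).
(m1-m2)^2 = (0)^2 = 0.
s1^2+s2^2 = 4 + 25 = 29.
term1 = 0/116 = 0.0.
term2 = 0.5*ln(29/20.0) = 0.185782.
DB = 0.0 + 0.185782 = 0.1858

0.1858


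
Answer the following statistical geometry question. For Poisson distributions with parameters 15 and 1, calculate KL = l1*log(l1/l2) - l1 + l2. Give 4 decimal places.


KL divergence for Poisson:
KL = l1*log(l1/l2) - l1 + l2.
l1 = 15, l2 = 1.
log(15/1) = 2.70805.
l1*log(l1/l2) = 15 * 2.70805 = 40.620753.
KL = 40.620753 - 15 + 1 = 26.6208

26.6208


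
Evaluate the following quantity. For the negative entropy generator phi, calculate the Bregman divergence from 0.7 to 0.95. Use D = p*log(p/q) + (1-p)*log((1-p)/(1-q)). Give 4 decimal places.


Bregman divergence with negative entropy generator:
D = p*log(p/q) + (1-p)*log((1-p)/(1-q)).
p = 0.7, q = 0.95.
p*log(p/q) = 0.7*log(0.7/0.95) = -0.213767.
(1-p)*log((1-p)/(1-q)) = 0.3*log(0.3/0.05) = 0.537528.
D = -0.213767 + 0.537528 = 0.3238

0.3238


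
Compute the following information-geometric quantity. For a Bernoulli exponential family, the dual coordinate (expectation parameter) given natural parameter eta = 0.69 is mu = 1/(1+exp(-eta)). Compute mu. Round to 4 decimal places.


Dual coordinate (expectation parameter) for Bernoulli:
mu = 1/(1+exp(-eta)).
eta = 0.69.
exp(-eta) = exp(-0.69) = 0.501576.
mu = 1/(1+0.501576) = 0.6660

0.6660


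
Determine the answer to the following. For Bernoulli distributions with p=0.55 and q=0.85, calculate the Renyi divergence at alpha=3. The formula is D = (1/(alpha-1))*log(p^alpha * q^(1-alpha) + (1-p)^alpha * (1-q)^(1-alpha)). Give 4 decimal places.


Renyi divergence of order alpha between Bernoulli distributions:
D = (1/(alpha-1))*log(p^alpha * q^(1-alpha) + (1-p)^alpha * (1-q)^(1-alpha)).
alpha = 3, p = 0.55, q = 0.85.
p^alpha * q^(1-alpha) = 0.55^3 * 0.85^-2 = 0.230277.
(1-p)^alpha * (1-q)^(1-alpha) = 0.45^3 * 0.15^-2 = 4.05.
sum = 0.230277 + 4.05 = 4.280277.
D = (1/2)*log(4.280277) = 0.7270

0.7270


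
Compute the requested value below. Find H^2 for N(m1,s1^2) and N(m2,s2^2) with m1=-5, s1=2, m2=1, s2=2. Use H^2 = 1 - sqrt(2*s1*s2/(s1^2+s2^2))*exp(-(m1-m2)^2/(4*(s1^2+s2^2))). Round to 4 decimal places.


Squared Hellinger distance for Gaussians:
H^2 = 1 - sqrt(2*s1*s2/(s1^2+s2^2)) * exp(-(m1-m2)^2/(4*(s1^2+s2^2))).
s1^2 = 4, s2^2 = 4, s1^2+s2^2 = 8.
sqrt(2*2*2/(8)) = 1.0.
(m1-m2)^2 = (-6)^2 = 36.
exp(-36/(4*8)) = exp(-1.125) = 0.324652.
H^2 = 1 - 1.0*0.324652 = 0.6753

0.6753


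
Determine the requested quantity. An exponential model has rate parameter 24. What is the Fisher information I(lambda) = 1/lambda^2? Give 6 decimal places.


Fisher information for exponential: I(lambda) = 1/lambda^2.
lambda = 24, lambda^2 = 576.
I = 1/576 = 0.001736

0.001736


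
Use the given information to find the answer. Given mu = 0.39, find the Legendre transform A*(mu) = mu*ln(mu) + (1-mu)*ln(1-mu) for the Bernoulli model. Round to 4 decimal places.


Legendre transform for Bernoulli:
A*(mu) = mu*log(mu) + (1-mu)*log(1-mu).
mu = 0.39, 1-mu = 0.61.
mu*log(mu) = 0.39*log(0.39) = -0.367227.
(1-mu)*log(1-mu) = 0.61*log(0.61) = -0.301521.
A* = -0.367227 + -0.301521 = -0.6687

-0.6687


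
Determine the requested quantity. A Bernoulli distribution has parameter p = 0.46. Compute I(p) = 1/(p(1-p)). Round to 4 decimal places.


For Bernoulli(p), Fisher information is I(p) = 1/(p*(1-p)).
p = 0.46, 1-p = 0.54.
p*(1-p) = 0.2484.
I(p) = 1/0.2484 = 4.0258

4.0258


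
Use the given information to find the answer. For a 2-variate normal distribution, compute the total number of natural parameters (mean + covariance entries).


Exponential family dimension calculation:
For 2-dim MVN: mean has 2 params, covariance has 2*3/2 = 3 unique entries.
Total dim = 2 + 3 = 5.

5


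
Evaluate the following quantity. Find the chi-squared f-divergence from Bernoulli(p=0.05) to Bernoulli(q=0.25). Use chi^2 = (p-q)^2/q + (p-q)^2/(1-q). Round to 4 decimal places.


Chi-squared divergence between Bernoulli distributions:
chi^2 = (p-q)^2/q + (p-q)^2/(1-q).
p = 0.05, q = 0.25, p-q = -0.2.
(p-q)^2 = 0.04.
term1 = 0.04/0.25 = 0.16.
term2 = 0.04/0.75 = 0.053333.
chi^2 = 0.16 + 0.053333 = 0.2133

0.2133


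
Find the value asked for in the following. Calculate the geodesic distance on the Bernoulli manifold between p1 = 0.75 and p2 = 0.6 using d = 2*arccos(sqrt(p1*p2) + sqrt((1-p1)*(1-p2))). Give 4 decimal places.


Geodesic distance on Bernoulli manifold:
d(p1,p2) = 2*arccos(sqrt(p1*p2) + sqrt((1-p1)*(1-p2))).
sqrt(p1*p2) = sqrt(0.75*0.6) = 0.67082.
sqrt((1-p1)*(1-p2)) = sqrt(0.25*0.4) = 0.316228.
arg = 0.67082 + 0.316228 = 0.987048.
d = 2*arccos(0.987048) = 0.3222

0.3222


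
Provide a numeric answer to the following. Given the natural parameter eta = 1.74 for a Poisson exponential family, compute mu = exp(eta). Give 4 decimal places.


Expectation parameter for Poisson exponential family:
mu = exp(eta).
eta = 1.74.
mu = exp(1.74) = 5.6973

5.6973


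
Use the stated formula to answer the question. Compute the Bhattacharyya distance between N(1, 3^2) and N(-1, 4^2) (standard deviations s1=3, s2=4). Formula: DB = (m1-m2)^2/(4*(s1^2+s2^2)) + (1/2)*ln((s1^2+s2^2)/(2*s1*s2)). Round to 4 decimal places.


Bhattacharyya distance between two Gaussians:
DB = (m1-m2)^2/(4*(s1^2+s2^2)) + (1/2)*ln((s1^2+s2^2)/(2*s1*s2)).
(m1-m2)^2 = (2)^2 = 4.
s1^2+s2^2 = 9 + 16 = 25.
term1 = 4/100 = 0.04.
term2 = 0.5*ln(25/24.0) = 0.020411.
DB = 0.04 + 0.020411 = 0.0604

0.0604


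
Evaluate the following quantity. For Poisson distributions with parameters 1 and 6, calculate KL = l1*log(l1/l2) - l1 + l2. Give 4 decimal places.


KL divergence for Poisson:
KL = l1*log(l1/l2) - l1 + l2.
l1 = 1, l2 = 6.
log(1/6) = -1.791759.
l1*log(l1/l2) = 1 * -1.791759 = -1.791759.
KL = -1.791759 - 1 + 6 = 3.2082

3.2082


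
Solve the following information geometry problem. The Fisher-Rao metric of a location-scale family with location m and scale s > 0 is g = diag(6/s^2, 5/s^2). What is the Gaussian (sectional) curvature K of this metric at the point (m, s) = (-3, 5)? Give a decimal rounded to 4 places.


The metric has the form g = (A dm^2 + B ds^2)/s^2 with A = 6, B = 5.
Substitute u = sqrt(A/B)*m: g = B*(du^2 + ds^2)/s^2, i.e. B times the
Poincare upper half-plane metric, which has constant Gaussian curvature -1.
Scaling a 2D metric by a constant c divides the Gaussian curvature by c,
so K = -1/B = -1/(5) = -0.2000 everywhere (the point (m, s) = (-3, 5) is irrelevant:
the curvature is constant).
The requested Gaussian curvature is K = -0.2000.

-0.2000


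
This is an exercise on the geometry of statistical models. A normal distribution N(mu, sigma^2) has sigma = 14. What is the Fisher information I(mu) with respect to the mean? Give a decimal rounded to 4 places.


The Fisher information for the mean of a normal distribution is I(mu) = 1/sigma^2.
sigma = 14, so sigma^2 = 196.
I(mu) = 1/196 = 0.0051

0.0051


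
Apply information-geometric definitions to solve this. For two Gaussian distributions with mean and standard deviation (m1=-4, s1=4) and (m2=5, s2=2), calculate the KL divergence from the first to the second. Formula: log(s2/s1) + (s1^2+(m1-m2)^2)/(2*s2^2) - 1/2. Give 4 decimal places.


KL divergence between normal distributions:
KL = log(s2/s1) + (s1^2 + (m1-m2)^2)/(2*s2^2) - 1/2.
log(2/4) = -0.693147.
(4^2 + (-4-5)^2)/(2*2^2) = (16 + 81)/8 = 12.125.
KL = -0.693147 + 12.125 - 0.5 = 10.9319

10.9319


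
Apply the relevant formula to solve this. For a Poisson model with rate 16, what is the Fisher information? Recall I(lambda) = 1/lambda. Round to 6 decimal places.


Fisher information for Poisson: I(lambda) = 1/lambda.
lambda = 16.
I(lambda) = 1/16 = 0.062500

0.062500


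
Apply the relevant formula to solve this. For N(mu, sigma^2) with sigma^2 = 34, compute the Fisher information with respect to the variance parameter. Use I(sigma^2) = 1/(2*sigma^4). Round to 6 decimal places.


Fisher information for variance: I(sigma^2) = 1/(2*sigma^4).
sigma^2 = 34, so sigma^4 = 1156.
I = 1/(2*1156) = 1/2312 = 0.000433

0.000433


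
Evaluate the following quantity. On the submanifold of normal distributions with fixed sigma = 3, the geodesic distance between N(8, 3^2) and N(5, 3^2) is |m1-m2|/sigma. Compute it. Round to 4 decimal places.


On the fixed-variance normal subfamily, geodesic distance = |m1-m2|/sigma.
|8 - 5| = 3.
sigma = 3.
d = 3/3 = 1.0000

1.0000


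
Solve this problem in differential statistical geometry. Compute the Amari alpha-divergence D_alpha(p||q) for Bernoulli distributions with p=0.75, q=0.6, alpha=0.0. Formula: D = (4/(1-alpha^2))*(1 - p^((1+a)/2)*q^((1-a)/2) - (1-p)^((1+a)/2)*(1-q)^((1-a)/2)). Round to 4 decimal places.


Amari alpha-divergence:
D = (4/(1-alpha^2))*(1 - p^((1+a)/2)*q^((1-a)/2) - (1-p)^((1+a)/2)*(1-q)^((1-a)/2)).
alpha = 0.0, p = 0.75, q = 0.6.
e1 = (1+alpha)/2 = 0.5, e2 = (1-alpha)/2 = 0.5.
t1 = p^e1 * q^e2 = 0.75^0.5 * 0.6^0.5 = 0.67082.
t2 = (1-p)^e1 * (1-q)^e2 = 0.25^0.5 * 0.4^0.5 = 0.316228.
4/(1-alpha^2) = 4.0.
D = 4.0*(1 - 0.67082 - 0.316228) = 0.0518

0.0518


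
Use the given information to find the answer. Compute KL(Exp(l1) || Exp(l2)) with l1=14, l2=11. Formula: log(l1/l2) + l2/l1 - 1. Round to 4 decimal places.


KL divergence for exponential family:
KL = log(l1/l2) + l2/l1 - 1.
log(14/11) = 0.241162.
11/14 = 0.785714.
KL = 0.241162 + 0.785714 - 1 = 0.0269

0.0269


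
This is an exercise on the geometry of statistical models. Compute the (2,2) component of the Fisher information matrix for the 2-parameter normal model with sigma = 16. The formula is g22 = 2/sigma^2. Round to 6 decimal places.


For the 2-parameter normal family, the Fisher metric has:
  g11 = 1/sigma^2, g22 = 2/sigma^2.
sigma = 16, sigma^2 = 256.
g22 = 0.007813

0.007813


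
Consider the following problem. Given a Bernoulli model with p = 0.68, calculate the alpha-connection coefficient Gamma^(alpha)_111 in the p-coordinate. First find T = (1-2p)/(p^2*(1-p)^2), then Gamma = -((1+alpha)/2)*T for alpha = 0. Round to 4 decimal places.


Skewness (Amari-Chentsov) tensor: T = (1-2p)/(p^2*(1-p)^2).
p = 0.68, 1-2p = -0.36, p^2 = 0.4624, (1-p)^2 = 0.1024.
T = -0.36/(0.4624 * 0.1024) = -7.602995.
In the p-coordinate, Gamma^(alpha) = Gamma^(0) - (alpha/2)*T with Gamma^(0) = (1/2)*g'(p) = -T/2,
so Gamma^(alpha) = -((1+alpha)/2)*T.
alpha = 0, -(1+alpha)/2 = -0.5.
Gamma = -0.5 * -7.602995 = 3.8015

3.8015


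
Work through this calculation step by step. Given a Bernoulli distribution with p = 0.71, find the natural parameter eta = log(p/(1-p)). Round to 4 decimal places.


Natural parameter for Bernoulli: eta = log(p/(1-p)).
p = 0.71, 1-p = 0.29.
p/(1-p) = 2.448276.
eta = log(2.448276) = 0.8954

0.8954


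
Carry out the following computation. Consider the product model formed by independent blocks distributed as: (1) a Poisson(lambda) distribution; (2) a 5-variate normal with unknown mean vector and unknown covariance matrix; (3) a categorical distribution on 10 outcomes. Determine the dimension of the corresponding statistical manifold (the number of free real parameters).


The dimension of a statistical manifold equals the number of free
(independent) real parameters of the model. For a product of independent
blocks the parameter counts add.
- Poisson (lambda): 1.
- 5-variate normal: 5 (mean) + 5*6/2 = 15 (symmetric covariance) = 20.
- categorical on 10 outcomes (probabilities sum to 1): 10-1 = 9.
Total = 1 + 20 + 9 = 30.
Dimension = 30

30


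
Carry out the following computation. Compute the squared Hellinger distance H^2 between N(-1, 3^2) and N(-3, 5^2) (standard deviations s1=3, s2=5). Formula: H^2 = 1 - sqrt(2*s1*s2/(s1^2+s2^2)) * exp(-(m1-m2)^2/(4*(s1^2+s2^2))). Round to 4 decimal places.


Squared Hellinger distance for Gaussians:
H^2 = 1 - sqrt(2*s1*s2/(s1^2+s2^2)) * exp(-(m1-m2)^2/(4*(s1^2+s2^2))).
s1^2 = 9, s2^2 = 25, s1^2+s2^2 = 34.
sqrt(2*3*5/(34)) = 0.939336.
(m1-m2)^2 = (2)^2 = 4.
exp(-4/(4*34)) = exp(-0.029412) = 0.971017.
H^2 = 1 - 0.939336*0.971017 = 0.0879

0.0879


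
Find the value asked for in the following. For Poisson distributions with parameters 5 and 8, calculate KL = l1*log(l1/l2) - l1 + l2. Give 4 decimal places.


KL divergence for Poisson:
KL = l1*log(l1/l2) - l1 + l2.
l1 = 5, l2 = 8.
log(5/8) = -0.470004.
l1*log(l1/l2) = 5 * -0.470004 = -2.350018.
KL = -2.350018 - 5 + 8 = 0.6500

0.6500


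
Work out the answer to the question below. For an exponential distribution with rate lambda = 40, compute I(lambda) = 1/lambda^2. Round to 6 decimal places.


Fisher information for exponential: I(lambda) = 1/lambda^2.
lambda = 40, lambda^2 = 1600.
I = 1/1600 = 0.000625

0.000625


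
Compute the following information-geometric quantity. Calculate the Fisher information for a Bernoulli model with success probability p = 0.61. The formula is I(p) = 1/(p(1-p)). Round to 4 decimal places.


For Bernoulli(p), Fisher information is I(p) = 1/(p*(1-p)).
p = 0.61, 1-p = 0.39.
p*(1-p) = 0.2379.
I(p) = 1/0.2379 = 4.2034

4.2034


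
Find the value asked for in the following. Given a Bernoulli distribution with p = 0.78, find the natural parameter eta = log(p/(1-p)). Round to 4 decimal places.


Natural parameter for Bernoulli: eta = log(p/(1-p)).
p = 0.78, 1-p = 0.22.
p/(1-p) = 3.545455.
eta = log(3.545455) = 1.2657

1.2657


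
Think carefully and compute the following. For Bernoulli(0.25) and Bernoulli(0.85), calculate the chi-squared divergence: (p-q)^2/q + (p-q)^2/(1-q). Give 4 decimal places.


Chi-squared divergence between Bernoulli distributions:
chi^2 = (p-q)^2/q + (p-q)^2/(1-q).
p = 0.25, q = 0.85, p-q = -0.6.
(p-q)^2 = 0.36.
term1 = 0.36/0.85 = 0.423529.
term2 = 0.36/0.15 = 2.4.
chi^2 = 0.423529 + 2.4 = 2.8235

2.8235


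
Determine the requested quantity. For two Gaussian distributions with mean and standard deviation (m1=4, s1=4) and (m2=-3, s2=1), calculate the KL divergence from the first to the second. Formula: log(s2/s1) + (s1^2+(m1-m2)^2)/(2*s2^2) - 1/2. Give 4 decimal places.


KL divergence between normal distributions:
KL = log(s2/s1) + (s1^2 + (m1-m2)^2)/(2*s2^2) - 1/2.
log(1/4) = -1.386294.
(4^2 + (4--3)^2)/(2*1^2) = (16 + 49)/2 = 32.5.
KL = -1.386294 + 32.5 - 0.5 = 30.6137

30.6137


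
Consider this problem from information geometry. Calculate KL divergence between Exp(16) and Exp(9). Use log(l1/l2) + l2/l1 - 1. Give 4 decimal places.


KL divergence for exponential family:
KL = log(l1/l2) + l2/l1 - 1.
log(16/9) = 0.575364.
9/16 = 0.5625.
KL = 0.575364 + 0.5625 - 1 = 0.1379

0.1379


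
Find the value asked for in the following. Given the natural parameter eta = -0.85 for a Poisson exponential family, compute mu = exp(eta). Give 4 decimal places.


Expectation parameter for Poisson exponential family:
mu = exp(eta).
eta = -0.85.
mu = exp(-0.85) = 0.4274

0.4274


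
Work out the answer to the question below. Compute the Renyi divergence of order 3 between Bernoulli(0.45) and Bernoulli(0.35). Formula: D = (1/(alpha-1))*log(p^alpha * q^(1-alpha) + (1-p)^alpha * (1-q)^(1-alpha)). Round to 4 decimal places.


Renyi divergence of order alpha between Bernoulli distributions:
D = (1/(alpha-1))*log(p^alpha * q^(1-alpha) + (1-p)^alpha * (1-q)^(1-alpha)).
alpha = 3, p = 0.45, q = 0.35.
p^alpha * q^(1-alpha) = 0.45^3 * 0.35^-2 = 0.743878.
(1-p)^alpha * (1-q)^(1-alpha) = 0.55^3 * 0.65^-2 = 0.393787.
sum = 0.743878 + 0.393787 = 1.137665.
D = (1/2)*log(1.137665) = 0.0645

0.0645


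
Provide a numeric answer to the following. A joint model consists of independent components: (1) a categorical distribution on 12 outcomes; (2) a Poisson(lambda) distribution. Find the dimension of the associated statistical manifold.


The dimension of a statistical manifold equals the number of free
(independent) real parameters of the model. For a product of independent
blocks the parameter counts add.
- categorical on 12 outcomes (probabilities sum to 1): 12-1 = 11.
- Poisson (lambda): 1.
Total = 11 + 1 = 12.
Dimension = 12

12


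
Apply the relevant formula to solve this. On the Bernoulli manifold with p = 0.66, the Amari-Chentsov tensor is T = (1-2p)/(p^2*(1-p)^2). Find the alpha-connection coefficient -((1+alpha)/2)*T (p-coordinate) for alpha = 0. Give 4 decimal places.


Skewness (Amari-Chentsov) tensor: T = (1-2p)/(p^2*(1-p)^2).
p = 0.66, 1-2p = -0.32, p^2 = 0.4356, (1-p)^2 = 0.1156.
T = -0.32/(0.4356 * 0.1156) = -6.354835.
In the p-coordinate, Gamma^(alpha) = Gamma^(0) - (alpha/2)*T with Gamma^(0) = (1/2)*g'(p) = -T/2,
so Gamma^(alpha) = -((1+alpha)/2)*T.
alpha = 0, -(1+alpha)/2 = -0.5.
Gamma = -0.5 * -6.354835 = 3.1774

3.1774


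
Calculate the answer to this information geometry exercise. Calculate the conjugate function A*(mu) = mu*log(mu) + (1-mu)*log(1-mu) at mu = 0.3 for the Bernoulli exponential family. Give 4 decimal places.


Legendre transform for Bernoulli:
A*(mu) = mu*log(mu) + (1-mu)*log(1-mu).
mu = 0.3, 1-mu = 0.7.
mu*log(mu) = 0.3*log(0.3) = -0.361192.
(1-mu)*log(1-mu) = 0.7*log(0.7) = -0.249672.
A* = -0.361192 + -0.249672 = -0.6109

-0.6109


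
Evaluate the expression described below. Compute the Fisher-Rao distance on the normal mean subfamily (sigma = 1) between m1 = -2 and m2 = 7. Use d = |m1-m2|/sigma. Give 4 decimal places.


On the fixed-variance normal subfamily, geodesic distance = |m1-m2|/sigma.
|-2 - 7| = 9.
sigma = 1.
d = 9/1 = 9.0000

9.0000


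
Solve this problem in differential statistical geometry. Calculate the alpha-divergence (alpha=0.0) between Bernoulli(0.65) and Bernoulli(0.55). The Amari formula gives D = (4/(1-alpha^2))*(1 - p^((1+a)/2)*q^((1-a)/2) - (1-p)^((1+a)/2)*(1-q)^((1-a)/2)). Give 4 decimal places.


Amari alpha-divergence:
D = (4/(1-alpha^2))*(1 - p^((1+a)/2)*q^((1-a)/2) - (1-p)^((1+a)/2)*(1-q)^((1-a)/2)).
alpha = 0.0, p = 0.65, q = 0.55.
e1 = (1+alpha)/2 = 0.5, e2 = (1-alpha)/2 = 0.5.
t1 = p^e1 * q^e2 = 0.65^0.5 * 0.55^0.5 = 0.597913.
t2 = (1-p)^e1 * (1-q)^e2 = 0.35^0.5 * 0.45^0.5 = 0.396863.
4/(1-alpha^2) = 4.0.
D = 4.0*(1 - 0.597913 - 0.396863) = 0.0209

0.0209


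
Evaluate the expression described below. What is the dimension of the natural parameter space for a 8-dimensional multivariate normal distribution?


Exponential family dimension calculation:
For 8-dim MVN: mean has 8 params, covariance has 8*9/2 = 36 unique entries.
Total dim = 8 + 36 = 44.

44


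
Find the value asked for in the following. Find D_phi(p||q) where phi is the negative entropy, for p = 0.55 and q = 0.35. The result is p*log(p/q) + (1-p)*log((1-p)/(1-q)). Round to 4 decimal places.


Bregman divergence with negative entropy generator:
D = p*log(p/q) + (1-p)*log((1-p)/(1-q)).
p = 0.55, q = 0.35.
p*log(p/q) = 0.55*log(0.55/0.35) = 0.248592.
(1-p)*log((1-p)/(1-q)) = 0.45*log(0.45/0.65) = -0.165476.
D = 0.248592 + -0.165476 = 0.0831

0.0831


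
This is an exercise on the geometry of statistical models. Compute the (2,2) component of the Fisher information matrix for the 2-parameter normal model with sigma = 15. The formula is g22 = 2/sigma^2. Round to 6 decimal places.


For the 2-parameter normal family, the Fisher metric has:
  g11 = 1/sigma^2, g22 = 2/sigma^2.
sigma = 15, sigma^2 = 225.
g22 = 0.008889

0.008889


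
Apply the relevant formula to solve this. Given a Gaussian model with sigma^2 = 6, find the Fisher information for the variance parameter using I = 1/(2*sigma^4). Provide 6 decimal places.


Fisher information for variance: I(sigma^2) = 1/(2*sigma^4).
sigma^2 = 6, so sigma^4 = 36.
I = 1/(2*36) = 1/72 = 0.013889

0.013889


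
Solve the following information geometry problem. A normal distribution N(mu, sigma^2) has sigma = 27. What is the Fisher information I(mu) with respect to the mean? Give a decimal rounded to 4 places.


The Fisher information for the mean of a normal distribution is I(mu) = 1/sigma^2.
sigma = 27, so sigma^2 = 729.
I(mu) = 1/729 = 0.0014

0.0014


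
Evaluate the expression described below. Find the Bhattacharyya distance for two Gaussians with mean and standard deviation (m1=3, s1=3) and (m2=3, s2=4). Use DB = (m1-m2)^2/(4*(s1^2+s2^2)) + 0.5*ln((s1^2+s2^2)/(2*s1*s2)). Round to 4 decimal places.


Bhattacharyya distance between two Gaussians:
DB = (m1-m2)^2/(4*(s1^2+s2^2)) + (1/2)*ln((s1^2+s2^2)/(2*s1*s2)).
(m1-m2)^2 = (0)^2 = 0.
s1^2+s2^2 = 9 + 16 = 25.
term1 = 0/100 = 0.0.
term2 = 0.5*ln(25/24.0) = 0.020411.
DB = 0.0 + 0.020411 = 0.0204

0.0204


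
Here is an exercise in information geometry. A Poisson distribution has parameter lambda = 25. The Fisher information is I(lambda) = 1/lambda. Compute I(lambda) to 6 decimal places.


Fisher information for Poisson: I(lambda) = 1/lambda.
lambda = 25.
I(lambda) = 1/25 = 0.040000

0.040000


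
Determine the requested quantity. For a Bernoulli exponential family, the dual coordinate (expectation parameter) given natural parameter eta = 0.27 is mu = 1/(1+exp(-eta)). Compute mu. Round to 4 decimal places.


Dual coordinate (expectation parameter) for Bernoulli:
mu = 1/(1+exp(-eta)).
eta = 0.27.
exp(-eta) = exp(-0.27) = 0.763379.
mu = 1/(1+0.763379) = 0.5671

0.5671


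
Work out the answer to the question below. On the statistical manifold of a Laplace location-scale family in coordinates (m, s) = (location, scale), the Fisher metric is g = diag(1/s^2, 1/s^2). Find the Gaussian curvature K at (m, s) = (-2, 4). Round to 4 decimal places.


The metric has the form g = (A dm^2 + B ds^2)/s^2 with A = 1, B = 1.
Substitute u = sqrt(A/B)*m: g = B*(du^2 + ds^2)/s^2, i.e. B times the
Poincare upper half-plane metric, which has constant Gaussian curvature -1.
Scaling a 2D metric by a constant c divides the Gaussian curvature by c,
so K = -1/B = -1/(1) = -1.0000 everywhere (the point (m, s) = (-2, 4) is irrelevant:
the curvature is constant).
The requested Gaussian curvature is K = -1.0000.

-1.0000


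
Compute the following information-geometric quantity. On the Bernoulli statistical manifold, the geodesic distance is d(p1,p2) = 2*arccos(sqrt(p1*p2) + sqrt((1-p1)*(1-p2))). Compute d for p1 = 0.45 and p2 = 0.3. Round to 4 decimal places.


Geodesic distance on Bernoulli manifold:
d(p1,p2) = 2*arccos(sqrt(p1*p2) + sqrt((1-p1)*(1-p2))).
sqrt(p1*p2) = sqrt(0.45*0.3) = 0.367423.
sqrt((1-p1)*(1-p2)) = sqrt(0.55*0.7) = 0.620484.
arg = 0.367423 + 0.620484 = 0.987907.
d = 2*arccos(0.987907) = 0.3113

0.3113


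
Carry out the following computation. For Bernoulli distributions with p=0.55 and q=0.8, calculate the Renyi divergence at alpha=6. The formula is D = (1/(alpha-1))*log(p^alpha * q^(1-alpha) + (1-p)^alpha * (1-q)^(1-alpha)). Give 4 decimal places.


Renyi divergence of order alpha between Bernoulli distributions:
D = (1/(alpha-1))*log(p^alpha * q^(1-alpha) + (1-p)^alpha * (1-q)^(1-alpha)).
alpha = 6, p = 0.55, q = 0.8.
p^alpha * q^(1-alpha) = 0.55^6 * 0.8^-5 = 0.084475.
(1-p)^alpha * (1-q)^(1-alpha) = 0.45^6 * 0.2^-5 = 25.949268.
sum = 0.084475 + 25.949268 = 26.033742.
D = (1/5)*log(26.033742) = 0.6519

0.6519


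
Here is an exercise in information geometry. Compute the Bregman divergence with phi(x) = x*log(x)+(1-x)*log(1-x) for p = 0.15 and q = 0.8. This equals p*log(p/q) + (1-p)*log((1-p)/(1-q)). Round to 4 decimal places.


Bregman divergence with negative entropy generator:
D = p*log(p/q) + (1-p)*log((1-p)/(1-q)).
p = 0.15, q = 0.8.
p*log(p/q) = 0.15*log(0.15/0.8) = -0.251096.
(1-p)*log((1-p)/(1-q)) = 0.85*log(0.85/0.2) = 1.229881.
D = -0.251096 + 1.229881 = 0.9788

0.9788


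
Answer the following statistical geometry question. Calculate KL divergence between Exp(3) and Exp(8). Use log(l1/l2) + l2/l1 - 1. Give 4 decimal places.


KL divergence for exponential family:
KL = log(l1/l2) + l2/l1 - 1.
log(3/8) = -0.980829.
8/3 = 2.666667.
KL = -0.980829 + 2.666667 - 1 = 0.6858

0.6858


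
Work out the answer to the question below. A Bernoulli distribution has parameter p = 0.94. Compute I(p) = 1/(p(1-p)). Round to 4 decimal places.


For Bernoulli(p), Fisher information is I(p) = 1/(p*(1-p)).
p = 0.94, 1-p = 0.06.
p*(1-p) = 0.0564.
I(p) = 1/0.0564 = 17.7305

17.7305


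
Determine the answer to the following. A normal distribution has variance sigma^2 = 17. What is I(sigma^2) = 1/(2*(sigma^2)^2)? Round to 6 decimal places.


Fisher information for variance: I(sigma^2) = 1/(2*sigma^4).
sigma^2 = 17, so sigma^4 = 289.
I = 1/(2*289) = 1/578 = 0.001730

0.001730


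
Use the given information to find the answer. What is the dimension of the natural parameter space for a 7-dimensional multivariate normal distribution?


Exponential family dimension calculation:
For 7-dim MVN: mean has 7 params, covariance has 7*8/2 = 28 unique entries.
Total dim = 7 + 28 = 35.

35


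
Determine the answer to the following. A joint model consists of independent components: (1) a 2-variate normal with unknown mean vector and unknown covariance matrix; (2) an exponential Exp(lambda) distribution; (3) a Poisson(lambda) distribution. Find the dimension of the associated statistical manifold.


The dimension of a statistical manifold equals the number of free
(independent) real parameters of the model. For a product of independent
blocks the parameter counts add.
- 2-variate normal: 2 (mean) + 2*3/2 = 3 (symmetric covariance) = 5.
- exponential (lambda): 1.
- Poisson (lambda): 1.
Total = 5 + 1 + 1 = 7.
Dimension = 7

7


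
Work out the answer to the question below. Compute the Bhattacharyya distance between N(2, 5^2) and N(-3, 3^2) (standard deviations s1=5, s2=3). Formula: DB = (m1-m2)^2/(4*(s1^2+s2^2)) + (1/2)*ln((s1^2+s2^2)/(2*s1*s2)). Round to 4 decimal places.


Bhattacharyya distance between two Gaussians:
DB = (m1-m2)^2/(4*(s1^2+s2^2)) + (1/2)*ln((s1^2+s2^2)/(2*s1*s2)).
(m1-m2)^2 = (5)^2 = 25.
s1^2+s2^2 = 25 + 9 = 34.
term1 = 25/136 = 0.183824.
term2 = 0.5*ln(34/30.0) = 0.062582.
DB = 0.183824 + 0.062582 = 0.2464

0.2464


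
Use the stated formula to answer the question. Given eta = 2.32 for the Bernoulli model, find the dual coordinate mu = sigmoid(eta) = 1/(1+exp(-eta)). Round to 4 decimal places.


Dual coordinate (expectation parameter) for Bernoulli:
mu = 1/(1+exp(-eta)).
eta = 2.32.
exp(-eta) = exp(-2.32) = 0.098274.
mu = 1/(1+0.098274) = 0.9105

0.9105


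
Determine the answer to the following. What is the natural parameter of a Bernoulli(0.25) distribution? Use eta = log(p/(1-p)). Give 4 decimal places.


Natural parameter for Bernoulli: eta = log(p/(1-p)).
p = 0.25, 1-p = 0.75.
p/(1-p) = 0.333333.
eta = log(0.333333) = -1.0986

-1.0986


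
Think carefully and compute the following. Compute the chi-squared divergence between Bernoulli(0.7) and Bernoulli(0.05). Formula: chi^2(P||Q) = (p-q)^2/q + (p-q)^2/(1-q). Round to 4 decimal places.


Chi-squared divergence between Bernoulli distributions:
chi^2 = (p-q)^2/q + (p-q)^2/(1-q).
p = 0.7, q = 0.05, p-q = 0.65.
(p-q)^2 = 0.4225.
term1 = 0.4225/0.05 = 8.45.
term2 = 0.4225/0.95 = 0.444737.
chi^2 = 8.45 + 0.444737 = 8.8947

8.8947


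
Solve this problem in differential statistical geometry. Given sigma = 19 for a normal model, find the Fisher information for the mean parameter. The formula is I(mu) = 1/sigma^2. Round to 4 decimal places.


The Fisher information for the mean of a normal distribution is I(mu) = 1/sigma^2.
sigma = 19, so sigma^2 = 361.
I(mu) = 1/361 = 0.0028

0.0028


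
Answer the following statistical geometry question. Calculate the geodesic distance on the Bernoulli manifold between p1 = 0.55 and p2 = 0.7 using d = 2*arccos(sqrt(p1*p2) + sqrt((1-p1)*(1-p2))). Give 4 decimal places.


Geodesic distance on Bernoulli manifold:
d(p1,p2) = 2*arccos(sqrt(p1*p2) + sqrt((1-p1)*(1-p2))).
sqrt(p1*p2) = sqrt(0.55*0.7) = 0.620484.
sqrt((1-p1)*(1-p2)) = sqrt(0.45*0.3) = 0.367423.
arg = 0.620484 + 0.367423 = 0.987907.
d = 2*arccos(0.987907) = 0.3113

0.3113


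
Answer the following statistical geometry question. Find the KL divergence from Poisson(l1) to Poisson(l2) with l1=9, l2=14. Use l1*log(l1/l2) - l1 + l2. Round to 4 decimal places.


KL divergence for Poisson:
KL = l1*log(l1/l2) - l1 + l2.
l1 = 9, l2 = 14.
log(9/14) = -0.441833.
l1*log(l1/l2) = 9 * -0.441833 = -3.976495.
KL = -3.976495 - 9 + 14 = 1.0235

1.0235


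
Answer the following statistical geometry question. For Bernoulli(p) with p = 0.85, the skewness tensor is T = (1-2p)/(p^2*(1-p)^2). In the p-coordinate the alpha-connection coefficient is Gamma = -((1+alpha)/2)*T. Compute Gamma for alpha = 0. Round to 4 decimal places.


Skewness (Amari-Chentsov) tensor: T = (1-2p)/(p^2*(1-p)^2).
p = 0.85, 1-2p = -0.7, p^2 = 0.7225, (1-p)^2 = 0.0225.
T = -0.7/(0.7225 * 0.0225) = -43.060361.
In the p-coordinate, Gamma^(alpha) = Gamma^(0) - (alpha/2)*T with Gamma^(0) = (1/2)*g'(p) = -T/2,
so Gamma^(alpha) = -((1+alpha)/2)*T.
alpha = 0, -(1+alpha)/2 = -0.5.
Gamma = -0.5 * -43.060361 = 21.5302

21.5302


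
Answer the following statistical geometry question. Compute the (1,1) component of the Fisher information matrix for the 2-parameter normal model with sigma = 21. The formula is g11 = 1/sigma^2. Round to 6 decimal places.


For the 2-parameter normal family, the Fisher metric has:
  g11 = 1/sigma^2, g22 = 2/sigma^2.
sigma = 21, sigma^2 = 441.
g11 = 0.002268

0.002268


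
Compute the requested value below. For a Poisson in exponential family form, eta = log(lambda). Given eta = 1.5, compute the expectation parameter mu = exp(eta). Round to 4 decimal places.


Expectation parameter for Poisson exponential family:
mu = exp(eta).
eta = 1.5.
mu = exp(1.5) = 4.4817

4.4817


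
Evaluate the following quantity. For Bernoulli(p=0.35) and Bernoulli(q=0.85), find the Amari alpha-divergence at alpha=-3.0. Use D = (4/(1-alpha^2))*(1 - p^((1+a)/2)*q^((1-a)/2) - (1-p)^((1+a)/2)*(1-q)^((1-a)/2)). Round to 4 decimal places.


Amari alpha-divergence:
D = (4/(1-alpha^2))*(1 - p^((1+a)/2)*q^((1-a)/2) - (1-p)^((1+a)/2)*(1-q)^((1-a)/2)).
alpha = -3.0, p = 0.35, q = 0.85.
e1 = (1+alpha)/2 = -1.0, e2 = (1-alpha)/2 = 2.0.
t1 = p^e1 * q^e2 = 0.35^-1.0 * 0.85^2.0 = 2.064286.
t2 = (1-p)^e1 * (1-q)^e2 = 0.65^-1.0 * 0.15^2.0 = 0.034615.
4/(1-alpha^2) = -0.5.
D = -0.5*(1 - 2.064286 - 0.034615) = 0.5495

0.5495


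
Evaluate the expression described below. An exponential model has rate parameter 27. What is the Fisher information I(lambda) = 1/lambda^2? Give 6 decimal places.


Fisher information for exponential: I(lambda) = 1/lambda^2.
lambda = 27, lambda^2 = 729.
I = 1/729 = 0.001372

0.001372


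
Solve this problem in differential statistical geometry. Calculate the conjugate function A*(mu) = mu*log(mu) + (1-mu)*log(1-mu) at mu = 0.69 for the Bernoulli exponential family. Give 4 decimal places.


Legendre transform for Bernoulli:
A*(mu) = mu*log(mu) + (1-mu)*log(1-mu).
mu = 0.69, 1-mu = 0.31.
mu*log(mu) = 0.69*log(0.69) = -0.256034.
(1-mu)*log(1-mu) = 0.31*log(0.31) = -0.363067.
A* = -0.256034 + -0.363067 = -0.6191

-0.6191


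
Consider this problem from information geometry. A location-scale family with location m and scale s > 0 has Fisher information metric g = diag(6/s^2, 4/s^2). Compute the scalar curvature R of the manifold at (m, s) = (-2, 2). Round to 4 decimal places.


The metric has the form g = (A dm^2 + B ds^2)/s^2 with A = 6, B = 4.
Substitute u = sqrt(A/B)*m: g = B*(du^2 + ds^2)/s^2, i.e. B times the
Poincare upper half-plane metric, which has constant Gaussian curvature -1.
Scaling a 2D metric by a constant c divides the Gaussian curvature by c,
so K = -1/B = -1/(4) = -0.2500 everywhere (the point (m, s) = (-2, 2) is irrelevant:
the curvature is constant).
Scalar curvature in dimension 2: R = 2K = -2/(4) = -0.5000.

-0.5000


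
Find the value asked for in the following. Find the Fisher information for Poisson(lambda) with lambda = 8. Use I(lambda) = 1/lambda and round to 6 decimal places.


Fisher information for Poisson: I(lambda) = 1/lambda.
lambda = 8.
I(lambda) = 1/8 = 0.125000

0.125000


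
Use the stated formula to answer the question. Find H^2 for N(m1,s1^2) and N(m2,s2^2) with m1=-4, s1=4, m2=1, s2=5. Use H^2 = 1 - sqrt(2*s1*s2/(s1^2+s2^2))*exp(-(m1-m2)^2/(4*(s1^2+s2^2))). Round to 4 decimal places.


Squared Hellinger distance for Gaussians:
H^2 = 1 - sqrt(2*s1*s2/(s1^2+s2^2)) * exp(-(m1-m2)^2/(4*(s1^2+s2^2))).
s1^2 = 16, s2^2 = 25, s1^2+s2^2 = 41.
sqrt(2*4*5/(41)) = 0.98773.
(m1-m2)^2 = (-5)^2 = 25.
exp(-25/(4*41)) = exp(-0.152439) = 0.858611.
H^2 = 1 - 0.98773*0.858611 = 0.1519

0.1519


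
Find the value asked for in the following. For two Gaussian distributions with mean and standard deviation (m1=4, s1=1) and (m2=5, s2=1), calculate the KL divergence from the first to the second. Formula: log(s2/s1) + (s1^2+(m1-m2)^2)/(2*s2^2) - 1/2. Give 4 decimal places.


KL divergence between normal distributions:
KL = log(s2/s1) + (s1^2 + (m1-m2)^2)/(2*s2^2) - 1/2.
log(1/1) = 0.0.
(1^2 + (4-5)^2)/(2*1^2) = (1 + 1)/2 = 1.0.
KL = 0.0 + 1.0 - 0.5 = 0.5000

0.5000


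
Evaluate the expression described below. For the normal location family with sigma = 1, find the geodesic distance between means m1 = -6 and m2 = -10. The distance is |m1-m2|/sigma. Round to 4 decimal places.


On the fixed-variance normal subfamily, geodesic distance = |m1-m2|/sigma.
|-6 - -10| = 4.
sigma = 1.
d = 4/1 = 4.0000

4.0000


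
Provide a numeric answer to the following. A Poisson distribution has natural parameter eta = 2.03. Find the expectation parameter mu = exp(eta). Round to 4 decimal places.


Expectation parameter for Poisson exponential family:
mu = exp(eta).
eta = 2.03.
mu = exp(2.03) = 7.6141

7.6141


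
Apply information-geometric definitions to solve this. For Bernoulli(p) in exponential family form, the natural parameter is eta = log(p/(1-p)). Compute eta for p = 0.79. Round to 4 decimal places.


Natural parameter for Bernoulli: eta = log(p/(1-p)).
p = 0.79, 1-p = 0.21.
p/(1-p) = 3.761905.
eta = log(3.761905) = 1.3249

1.3249


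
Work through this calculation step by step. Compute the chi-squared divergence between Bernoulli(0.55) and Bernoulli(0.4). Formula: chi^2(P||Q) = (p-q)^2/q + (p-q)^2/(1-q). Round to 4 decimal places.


Chi-squared divergence between Bernoulli distributions:
chi^2 = (p-q)^2/q + (p-q)^2/(1-q).
p = 0.55, q = 0.4, p-q = 0.15.
(p-q)^2 = 0.0225.
term1 = 0.0225/0.4 = 0.05625.
term2 = 0.0225/0.6 = 0.0375.
chi^2 = 0.05625 + 0.0375 = 0.0938

0.0938


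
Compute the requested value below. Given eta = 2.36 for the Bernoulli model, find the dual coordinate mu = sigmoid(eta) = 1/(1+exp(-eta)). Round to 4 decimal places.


Dual coordinate (expectation parameter) for Bernoulli:
mu = 1/(1+exp(-eta)).
eta = 2.36.
exp(-eta) = exp(-2.36) = 0.09442.
mu = 1/(1+0.09442) = 0.9137

0.9137


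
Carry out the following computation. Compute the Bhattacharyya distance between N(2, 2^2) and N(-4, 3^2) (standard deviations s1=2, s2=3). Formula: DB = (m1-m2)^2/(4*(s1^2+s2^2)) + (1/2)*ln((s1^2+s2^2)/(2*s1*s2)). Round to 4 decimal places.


Bhattacharyya distance between two Gaussians:
DB = (m1-m2)^2/(4*(s1^2+s2^2)) + (1/2)*ln((s1^2+s2^2)/(2*s1*s2)).
(m1-m2)^2 = (6)^2 = 36.
s1^2+s2^2 = 4 + 9 = 13.
term1 = 36/52 = 0.692308.
term2 = 0.5*ln(13/12.0) = 0.040021.
DB = 0.692308 + 0.040021 = 0.7323

0.7323


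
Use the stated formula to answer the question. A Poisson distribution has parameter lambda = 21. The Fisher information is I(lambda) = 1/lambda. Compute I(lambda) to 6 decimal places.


Fisher information for Poisson: I(lambda) = 1/lambda.
lambda = 21.
I(lambda) = 1/21 = 0.047619

0.047619


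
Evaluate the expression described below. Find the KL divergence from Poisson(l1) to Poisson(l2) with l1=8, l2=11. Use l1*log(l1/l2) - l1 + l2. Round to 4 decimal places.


KL divergence for Poisson:
KL = l1*log(l1/l2) - l1 + l2.
l1 = 8, l2 = 11.
log(8/11) = -0.318454.
l1*log(l1/l2) = 8 * -0.318454 = -2.54763.
KL = -2.54763 - 8 + 11 = 0.4524

0.4524


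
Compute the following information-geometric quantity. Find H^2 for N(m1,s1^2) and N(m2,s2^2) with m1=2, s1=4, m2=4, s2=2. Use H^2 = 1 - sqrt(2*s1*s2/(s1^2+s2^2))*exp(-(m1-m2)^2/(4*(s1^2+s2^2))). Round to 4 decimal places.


Squared Hellinger distance for Gaussians:
H^2 = 1 - sqrt(2*s1*s2/(s1^2+s2^2)) * exp(-(m1-m2)^2/(4*(s1^2+s2^2))).
s1^2 = 16, s2^2 = 4, s1^2+s2^2 = 20.
sqrt(2*4*2/(20)) = 0.894427.
(m1-m2)^2 = (-2)^2 = 4.
exp(-4/(4*20)) = exp(-0.05) = 0.951229.
H^2 = 1 - 0.894427*0.951229 = 0.1492

0.1492


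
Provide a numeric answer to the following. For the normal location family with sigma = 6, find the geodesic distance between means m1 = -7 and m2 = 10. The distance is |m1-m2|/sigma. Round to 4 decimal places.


On the fixed-variance normal subfamily, geodesic distance = |m1-m2|/sigma.
|-7 - 10| = 17.
sigma = 6.
d = 17/6 = 2.8333

2.8333
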